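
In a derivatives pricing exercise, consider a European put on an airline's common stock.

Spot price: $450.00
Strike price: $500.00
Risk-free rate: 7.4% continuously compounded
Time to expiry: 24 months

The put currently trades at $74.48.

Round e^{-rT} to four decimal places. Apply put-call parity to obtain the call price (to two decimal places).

exp(−rT) = exp(−0.074·2) = 0.8624
Put-call parity: C − P = S − K·e^(−rT) = 450 − 500·0.8624 = 450 − 431.2000 = 18.8000
C = P + (C − P) = 74.48 + (18.8000) = 93.2800

$93.28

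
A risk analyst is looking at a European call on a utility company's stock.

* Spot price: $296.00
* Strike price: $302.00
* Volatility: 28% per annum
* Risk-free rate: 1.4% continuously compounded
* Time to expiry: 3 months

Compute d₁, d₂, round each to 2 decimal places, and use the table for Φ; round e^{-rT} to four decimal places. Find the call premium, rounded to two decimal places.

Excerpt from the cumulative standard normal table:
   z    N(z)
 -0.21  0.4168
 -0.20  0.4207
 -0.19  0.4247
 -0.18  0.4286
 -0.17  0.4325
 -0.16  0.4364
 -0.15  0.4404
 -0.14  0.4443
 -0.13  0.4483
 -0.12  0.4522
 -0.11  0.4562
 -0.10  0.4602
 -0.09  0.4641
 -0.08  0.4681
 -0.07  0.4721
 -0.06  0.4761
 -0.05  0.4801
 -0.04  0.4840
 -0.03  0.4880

σ√T = 0.28·√0.25 = 0.1400
d₁ = [ln(296/302) + (0.014 + ½·0.28²)·0.25] / (σ√T) = (-0.0201 + 0.0133) / 0.1400 = -0.0483 which rounds to -0.05
d₂ = -0.0483 − 0.1400 = -0.1883 which rounds to -0.19
e^(−rT) = e^(−0.014·0.25) = 0.9965
N(d₁) = N(-0.05) = 0.4801;  N(d₂) = N(-0.19) = 0.4247
C = 296·0.4801 − 302·0.9965·0.4247 = 142.1096 − 127.8105 = 14.2991

$14.30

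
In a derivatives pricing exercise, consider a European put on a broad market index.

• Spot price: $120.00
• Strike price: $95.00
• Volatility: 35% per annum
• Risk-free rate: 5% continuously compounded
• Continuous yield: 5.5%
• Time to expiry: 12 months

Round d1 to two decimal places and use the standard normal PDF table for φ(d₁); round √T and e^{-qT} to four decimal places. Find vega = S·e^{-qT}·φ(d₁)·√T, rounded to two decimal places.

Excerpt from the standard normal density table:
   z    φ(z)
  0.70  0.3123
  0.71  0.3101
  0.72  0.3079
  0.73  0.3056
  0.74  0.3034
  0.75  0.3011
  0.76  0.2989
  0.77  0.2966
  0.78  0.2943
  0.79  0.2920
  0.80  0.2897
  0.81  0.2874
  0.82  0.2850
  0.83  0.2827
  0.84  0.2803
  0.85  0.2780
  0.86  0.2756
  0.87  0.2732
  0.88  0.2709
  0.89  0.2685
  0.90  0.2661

32.11

σ√T = 0.35·√1 = 0.3500
ln(S/K) + (r − q + σ²/2)T = ln(120/95) + (0.05 − 0.055 + 0.35²/2)·1 = 0.2336 + 0.0562 = 0.2899
d₁ = 0.2899 / 0.3500 = 0.8282 ⇒ 0.83
√T = √1 = 1.0000
φ(d₁) = φ(0.83) = 0.2827
e^(−qT) = e^(−0.055·1) = 0.9465
vega = S·e^(−qT)·φ(d₁)·√T = 120·0.9465·0.2827·1.0000 = 32.1091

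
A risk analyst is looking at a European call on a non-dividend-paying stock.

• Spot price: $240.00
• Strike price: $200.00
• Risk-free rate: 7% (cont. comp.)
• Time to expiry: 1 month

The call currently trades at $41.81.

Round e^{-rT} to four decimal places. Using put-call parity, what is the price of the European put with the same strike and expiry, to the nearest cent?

exp(−rT) = exp(−0.07·0.08333) = 0.9942
Put-call parity: C − P = S − K·e^(−rT) = 240 − 200·0.9942 = 240 − 198.8400 = 41.1600
P = C − (C − P) = 41.81 − (41.1600) = 0.6500

$0.65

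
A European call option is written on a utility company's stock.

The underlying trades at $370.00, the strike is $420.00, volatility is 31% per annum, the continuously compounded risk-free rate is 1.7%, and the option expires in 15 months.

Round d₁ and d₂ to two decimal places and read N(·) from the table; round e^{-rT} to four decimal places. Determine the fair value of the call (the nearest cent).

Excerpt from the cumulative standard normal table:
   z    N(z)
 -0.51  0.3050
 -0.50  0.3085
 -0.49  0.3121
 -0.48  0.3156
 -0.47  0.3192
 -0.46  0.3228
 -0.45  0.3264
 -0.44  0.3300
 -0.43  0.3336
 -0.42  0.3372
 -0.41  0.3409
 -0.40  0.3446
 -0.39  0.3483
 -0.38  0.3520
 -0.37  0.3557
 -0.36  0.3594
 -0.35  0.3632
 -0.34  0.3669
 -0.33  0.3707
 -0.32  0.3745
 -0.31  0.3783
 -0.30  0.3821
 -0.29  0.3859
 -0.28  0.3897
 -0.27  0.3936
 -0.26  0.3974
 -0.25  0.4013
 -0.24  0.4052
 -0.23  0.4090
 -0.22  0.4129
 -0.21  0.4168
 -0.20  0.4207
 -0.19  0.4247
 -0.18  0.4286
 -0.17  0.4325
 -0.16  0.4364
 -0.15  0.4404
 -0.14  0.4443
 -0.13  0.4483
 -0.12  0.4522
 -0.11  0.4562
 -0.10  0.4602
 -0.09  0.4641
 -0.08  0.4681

$36.10

T = 1.25;  σ√T = 0.3466
d₁ = [ln(370/420) + (0.017 + 0.31²/2)·1.25] / 0.3466 = [-0.1268 + 0.0813] / 0.3466 = -0.1311 → -0.13
d₂ = d₁ − σ√T = -0.1311 − 0.3466 = -0.4777 → -0.48
exp(−rT) = exp(−0.017·1.25) = 0.9790
N(d₁) = N(-0.13) = 0.4483;  N(d₂) = N(-0.48) = 0.3156
C = 370·0.4483 − 420·0.9790·0.3156 = 165.8710 − 129.7684 = 36.1026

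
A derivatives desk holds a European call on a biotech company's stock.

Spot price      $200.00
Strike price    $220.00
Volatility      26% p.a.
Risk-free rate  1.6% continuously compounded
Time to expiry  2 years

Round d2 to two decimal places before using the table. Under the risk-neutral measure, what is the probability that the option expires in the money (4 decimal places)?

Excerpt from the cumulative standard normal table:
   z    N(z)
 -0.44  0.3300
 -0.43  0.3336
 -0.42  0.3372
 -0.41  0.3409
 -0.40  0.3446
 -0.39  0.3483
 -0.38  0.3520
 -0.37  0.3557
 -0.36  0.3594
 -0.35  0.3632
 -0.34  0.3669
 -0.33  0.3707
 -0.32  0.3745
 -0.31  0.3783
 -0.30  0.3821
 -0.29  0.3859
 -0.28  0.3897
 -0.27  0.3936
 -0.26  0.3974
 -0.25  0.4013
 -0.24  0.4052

0.3594

σ√T = 0.26 × 1.4142 = 0.3677
d₁ = [ln(200/220) + (0.016 + 0.26²/2)·2] / 0.3677 = [-0.0953 + 0.0996] / 0.3677 = 0.0117 which rounds to 0.01
d₂ = d₁ − σ√T = 0.0117 − 0.3677 = -0.3560 which rounds to -0.36
Risk-neutral Pr[S_T > K] = N(d₂) = N(-0.36) = 0.3594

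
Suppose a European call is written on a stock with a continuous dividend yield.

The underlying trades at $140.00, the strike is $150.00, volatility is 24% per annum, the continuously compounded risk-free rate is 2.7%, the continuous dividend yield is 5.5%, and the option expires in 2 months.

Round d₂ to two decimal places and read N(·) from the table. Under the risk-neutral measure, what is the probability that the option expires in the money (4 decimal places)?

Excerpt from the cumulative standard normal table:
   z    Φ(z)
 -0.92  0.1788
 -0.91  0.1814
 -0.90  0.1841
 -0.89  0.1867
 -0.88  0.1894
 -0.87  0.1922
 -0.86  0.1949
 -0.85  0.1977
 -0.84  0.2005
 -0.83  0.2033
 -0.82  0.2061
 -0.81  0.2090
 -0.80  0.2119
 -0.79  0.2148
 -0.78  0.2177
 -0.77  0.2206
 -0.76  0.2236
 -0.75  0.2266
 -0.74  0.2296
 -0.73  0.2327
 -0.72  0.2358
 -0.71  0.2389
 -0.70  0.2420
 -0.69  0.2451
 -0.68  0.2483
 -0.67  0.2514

σ√T = 0.24 × 0.4082 = 0.0980
d₁ = [ln(140/150) + (0.027 − 0.055 + ½·0.24²)·0.1667] / (σ√T) = (-0.0690 + 0.0001) / 0.0980 = -0.7028 → -0.70
d₂ = -0.7028 − 0.0980 = -0.8008 → -0.80
Risk-neutral Pr[S_T > K] = N(d₂) = N(-0.80) = 0.2119

0.2119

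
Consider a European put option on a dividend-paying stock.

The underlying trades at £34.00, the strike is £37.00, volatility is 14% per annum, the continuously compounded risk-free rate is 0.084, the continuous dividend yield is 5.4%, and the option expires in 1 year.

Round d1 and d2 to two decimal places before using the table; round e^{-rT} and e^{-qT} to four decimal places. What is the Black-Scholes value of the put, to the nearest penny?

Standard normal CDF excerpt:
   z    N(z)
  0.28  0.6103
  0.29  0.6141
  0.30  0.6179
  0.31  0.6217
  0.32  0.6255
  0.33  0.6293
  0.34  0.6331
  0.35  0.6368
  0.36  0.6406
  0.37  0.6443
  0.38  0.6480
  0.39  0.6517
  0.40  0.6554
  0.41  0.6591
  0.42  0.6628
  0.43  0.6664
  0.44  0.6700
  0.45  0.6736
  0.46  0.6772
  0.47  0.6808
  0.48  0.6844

T = 1;  σ√T = 0.1400
d₁ = [ln(34/37) + (0.084 − 0.054 + 0.14²/2)·1] / 0.1400 = [-0.0846 + 0.0398] / 0.1400 = -0.3197 ≈ -0.32
d₂ = d₁ − σ√T = -0.3197 − 0.1400 = -0.4597 ≈ -0.46
exp(−qT) = exp(−0.054·1) = 0.9474;  exp(−rT) = exp(−0.084·1) = 0.9194
N(−d₂) = N(0.46) = 0.6772;  N(−d₁) = N(0.32) = 0.6255
P = 37·0.9194·0.6772 − 34·0.9474·0.6255 = 23.0369 − 20.1484 = 2.8885

£2.89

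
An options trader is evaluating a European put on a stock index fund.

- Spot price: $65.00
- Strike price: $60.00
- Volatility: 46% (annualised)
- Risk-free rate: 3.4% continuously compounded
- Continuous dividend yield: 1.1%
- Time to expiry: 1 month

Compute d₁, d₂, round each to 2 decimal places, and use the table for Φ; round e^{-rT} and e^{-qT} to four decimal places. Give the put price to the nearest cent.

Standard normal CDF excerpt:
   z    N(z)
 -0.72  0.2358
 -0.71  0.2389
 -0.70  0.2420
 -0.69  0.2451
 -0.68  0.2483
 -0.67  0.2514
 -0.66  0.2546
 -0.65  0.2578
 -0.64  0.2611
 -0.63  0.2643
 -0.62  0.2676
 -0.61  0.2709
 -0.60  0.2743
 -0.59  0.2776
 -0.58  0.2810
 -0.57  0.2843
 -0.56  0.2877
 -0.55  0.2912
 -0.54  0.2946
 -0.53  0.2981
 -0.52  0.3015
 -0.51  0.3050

σ√T = 0.46 × 0.2887 = 0.1328
d₁ = [ln(65/60) + (0.034 − 0.011 + ½·0.46²)·0.08333] / (σ√T) = (0.0800 + 0.0107) / 0.1328 = 0.6836 which rounds to 0.68
d₂ = 0.6836 − 0.1328 = 0.5508 which rounds to 0.55
e^(−qT) = e^(−0.011·0.08333) = 0.9991;  e^(−rT) = e^(−0.034·0.08333) = 0.9972
N(−d₂) = N(-0.55) = 0.2912;  N(−d₁) = N(-0.68) = 0.2483
P = 60·0.9972·0.2912 − 65·0.9991·0.2483 = 17.4231 − 16.1250 = 1.2981

$1.30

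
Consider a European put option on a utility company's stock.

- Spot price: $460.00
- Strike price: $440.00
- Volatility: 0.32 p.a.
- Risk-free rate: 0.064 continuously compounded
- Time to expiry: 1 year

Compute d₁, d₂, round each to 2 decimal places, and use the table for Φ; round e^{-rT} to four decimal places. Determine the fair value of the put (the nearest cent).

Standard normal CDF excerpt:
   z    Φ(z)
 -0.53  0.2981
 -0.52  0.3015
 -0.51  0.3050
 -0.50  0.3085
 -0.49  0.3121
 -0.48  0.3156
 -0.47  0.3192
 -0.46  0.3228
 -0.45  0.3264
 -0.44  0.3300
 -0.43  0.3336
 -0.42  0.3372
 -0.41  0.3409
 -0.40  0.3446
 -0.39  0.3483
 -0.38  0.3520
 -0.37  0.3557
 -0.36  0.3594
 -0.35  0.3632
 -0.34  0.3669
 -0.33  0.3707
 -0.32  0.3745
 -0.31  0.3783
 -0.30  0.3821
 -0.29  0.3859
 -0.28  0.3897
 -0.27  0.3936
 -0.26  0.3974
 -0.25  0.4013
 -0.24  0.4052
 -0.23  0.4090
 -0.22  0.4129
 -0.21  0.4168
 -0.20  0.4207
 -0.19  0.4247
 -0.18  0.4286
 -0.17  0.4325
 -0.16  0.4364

σ√T = 0.32 × 1.0000 = 0.3200
d₁ = [ln(460/440) + (0.064 + ½·0.32²)·1] / (σ√T) = (0.0445 + 0.1152) / 0.3200 = 0.4989 ≈ 0.50
d₂ = 0.4989 − 0.3200 = 0.1789 ≈ 0.18
exp(−rT) = exp(−0.064·1) = 0.9380
N(−d₂) = N(-0.18) = 0.4286;  N(−d₁) = N(-0.50) = 0.3085
P = 440·0.9380·0.4286 − 460·0.3085 = 176.8918 − 141.9100 = 34.9818

$34.98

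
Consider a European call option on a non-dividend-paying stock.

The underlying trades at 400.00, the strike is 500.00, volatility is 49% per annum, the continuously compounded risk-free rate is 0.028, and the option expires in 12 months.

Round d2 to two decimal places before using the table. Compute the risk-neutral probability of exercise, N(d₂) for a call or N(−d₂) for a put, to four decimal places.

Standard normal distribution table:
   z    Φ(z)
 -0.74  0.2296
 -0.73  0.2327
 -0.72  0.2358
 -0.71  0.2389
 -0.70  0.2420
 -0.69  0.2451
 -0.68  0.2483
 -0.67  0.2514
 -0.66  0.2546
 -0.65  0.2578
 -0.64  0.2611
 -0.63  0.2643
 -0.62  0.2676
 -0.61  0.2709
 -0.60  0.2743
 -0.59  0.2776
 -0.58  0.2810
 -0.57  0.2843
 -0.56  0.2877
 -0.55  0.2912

σ√T = 0.49·√1 = 0.4900
ln(S/K) + (r + σ²/2)T = ln(400/500) + (0.028 + 0.49²/2)·1 = -0.2231 + 0.1480 = -0.0751
d₁ = -0.0751 / 0.4900 = -0.1533 ≈ -0.15
d₂ = d₁ − σ√T = -0.1533 − 0.4900 = -0.6433 ≈ -0.64
Risk-neutral Pr[S_T > K] = N(d₂) = N(-0.64) = 0.2611

0.2611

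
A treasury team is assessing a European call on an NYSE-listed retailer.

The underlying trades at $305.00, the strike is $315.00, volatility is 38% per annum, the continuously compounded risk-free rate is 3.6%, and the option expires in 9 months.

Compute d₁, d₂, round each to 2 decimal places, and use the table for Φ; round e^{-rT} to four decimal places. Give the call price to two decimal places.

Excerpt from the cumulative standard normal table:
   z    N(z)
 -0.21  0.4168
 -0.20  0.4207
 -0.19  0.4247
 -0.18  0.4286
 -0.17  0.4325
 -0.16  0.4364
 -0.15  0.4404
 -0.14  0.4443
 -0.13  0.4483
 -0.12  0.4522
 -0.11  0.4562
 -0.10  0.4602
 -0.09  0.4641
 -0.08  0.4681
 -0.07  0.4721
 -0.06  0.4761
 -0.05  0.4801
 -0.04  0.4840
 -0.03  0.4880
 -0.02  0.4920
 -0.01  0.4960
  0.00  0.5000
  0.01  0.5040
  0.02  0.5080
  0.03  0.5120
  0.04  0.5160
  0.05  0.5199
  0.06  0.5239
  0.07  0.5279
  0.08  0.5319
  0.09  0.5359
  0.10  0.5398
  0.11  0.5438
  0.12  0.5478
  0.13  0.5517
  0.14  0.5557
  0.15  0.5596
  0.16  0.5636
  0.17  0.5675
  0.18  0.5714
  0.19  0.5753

σ√T = 0.38·√0.75 = 0.3291
d₁ = [ln(305/315) + (0.036 + 0.38²/2)·0.75] / 0.3291 = [-0.0323 + 0.0811] / 0.3291 = 0.1486 which rounds to 0.15
d₂ = d₁ − σ√T = 0.1486 − 0.3291 = -0.1805 which rounds to -0.18
e^(−rT) = e^(−0.036·0.75) = 0.9734
N(d₁) = N(0.15) = 0.5596;  N(d₂) = N(-0.18) = 0.4286
C = 305·0.5596 − 315·0.9734·0.4286 = 170.6780 − 131.4178 = 39.2602

$39.26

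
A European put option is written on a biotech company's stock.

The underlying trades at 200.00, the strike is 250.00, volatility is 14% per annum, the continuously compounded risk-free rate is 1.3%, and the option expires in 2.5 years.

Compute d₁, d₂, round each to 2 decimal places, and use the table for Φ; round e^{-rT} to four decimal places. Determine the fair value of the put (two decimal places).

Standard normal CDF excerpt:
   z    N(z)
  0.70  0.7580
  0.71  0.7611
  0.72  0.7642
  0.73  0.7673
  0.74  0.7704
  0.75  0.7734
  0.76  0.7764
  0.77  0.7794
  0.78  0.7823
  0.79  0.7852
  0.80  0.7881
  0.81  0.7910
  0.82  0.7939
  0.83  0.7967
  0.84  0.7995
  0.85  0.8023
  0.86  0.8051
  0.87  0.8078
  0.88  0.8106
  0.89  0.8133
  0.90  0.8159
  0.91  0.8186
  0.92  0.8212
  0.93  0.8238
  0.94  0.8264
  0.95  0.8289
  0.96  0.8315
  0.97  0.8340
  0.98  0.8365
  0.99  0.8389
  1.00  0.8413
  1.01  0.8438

47.15

σ√T = 0.14·√2.5 = 0.2214
d₁ = [ln(200/250) + (0.013 + ½·0.14²)·2.5] / (σ√T) = (-0.2231 + 0.0570) / 0.2214 = -0.7506 ≈ -0.75
d₂ = -0.7506 − 0.2214 = -0.9719 ≈ -0.97
e^(−rT) = e^(−0.013·2.5) = 0.9680
P = 250·0.9680·N(0.97) − 200·N(0.75) = 250·0.9680·0.8340 − 200·0.7734 = 201.8280 − 154.6800 = 47.1480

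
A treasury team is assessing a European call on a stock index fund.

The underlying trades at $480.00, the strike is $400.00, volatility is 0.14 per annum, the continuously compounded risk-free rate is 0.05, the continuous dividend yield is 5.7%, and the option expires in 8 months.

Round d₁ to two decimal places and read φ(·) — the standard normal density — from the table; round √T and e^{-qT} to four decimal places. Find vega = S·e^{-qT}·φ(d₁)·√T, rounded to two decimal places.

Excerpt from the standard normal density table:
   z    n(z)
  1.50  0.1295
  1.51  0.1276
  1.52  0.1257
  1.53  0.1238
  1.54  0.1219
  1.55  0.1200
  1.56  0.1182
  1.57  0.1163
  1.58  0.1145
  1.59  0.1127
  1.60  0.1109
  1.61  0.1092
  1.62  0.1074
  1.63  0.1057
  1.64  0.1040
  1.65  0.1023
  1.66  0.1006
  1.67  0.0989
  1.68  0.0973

41.20

σ√T = 0.14·√0.6667 = 0.1143
d₁ = [ln(480/400) + (0.05 − 0.057 + 0.14²/2)·0.6667] / 0.1143 = [0.1823 + 0.0019] / 0.1143 = 1.6113 ≈ 1.61
√T = √0.6667 = 0.8165
φ(d₁) = φ(1.61) = 0.1092
exp(−qT) = exp(−0.057·0.6667) = 0.9627
vega = S·exp(−qT)·φ(d₁)·√T = 480·0.9627·0.1092·0.8165 = 41.2013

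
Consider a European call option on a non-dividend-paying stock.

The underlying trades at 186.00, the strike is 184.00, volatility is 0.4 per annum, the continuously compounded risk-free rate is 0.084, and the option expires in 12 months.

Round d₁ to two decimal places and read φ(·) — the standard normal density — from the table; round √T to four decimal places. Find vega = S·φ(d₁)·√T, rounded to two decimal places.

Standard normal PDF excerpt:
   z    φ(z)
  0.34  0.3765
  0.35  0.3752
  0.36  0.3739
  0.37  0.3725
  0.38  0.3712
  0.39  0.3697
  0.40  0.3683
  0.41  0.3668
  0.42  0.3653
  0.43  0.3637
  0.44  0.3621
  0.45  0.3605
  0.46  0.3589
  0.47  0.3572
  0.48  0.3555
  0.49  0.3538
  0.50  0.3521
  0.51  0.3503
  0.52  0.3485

T = 1;  σ√T = 0.4000
d₁ = [ln(186/184) + (0.084 + 0.4²/2)·1] / 0.4000 = [0.0108 + 0.1640] / 0.4000 = 0.4370 which rounds to 0.44
√T = √1 = 1.0000
φ(d₁) = φ(0.44) = 0.3621
vega = S·φ(d₁)·√T = 186·0.3621·1.0000 = 67.3506
(Vega is the same for a European call and put with the same parameters.)

67.35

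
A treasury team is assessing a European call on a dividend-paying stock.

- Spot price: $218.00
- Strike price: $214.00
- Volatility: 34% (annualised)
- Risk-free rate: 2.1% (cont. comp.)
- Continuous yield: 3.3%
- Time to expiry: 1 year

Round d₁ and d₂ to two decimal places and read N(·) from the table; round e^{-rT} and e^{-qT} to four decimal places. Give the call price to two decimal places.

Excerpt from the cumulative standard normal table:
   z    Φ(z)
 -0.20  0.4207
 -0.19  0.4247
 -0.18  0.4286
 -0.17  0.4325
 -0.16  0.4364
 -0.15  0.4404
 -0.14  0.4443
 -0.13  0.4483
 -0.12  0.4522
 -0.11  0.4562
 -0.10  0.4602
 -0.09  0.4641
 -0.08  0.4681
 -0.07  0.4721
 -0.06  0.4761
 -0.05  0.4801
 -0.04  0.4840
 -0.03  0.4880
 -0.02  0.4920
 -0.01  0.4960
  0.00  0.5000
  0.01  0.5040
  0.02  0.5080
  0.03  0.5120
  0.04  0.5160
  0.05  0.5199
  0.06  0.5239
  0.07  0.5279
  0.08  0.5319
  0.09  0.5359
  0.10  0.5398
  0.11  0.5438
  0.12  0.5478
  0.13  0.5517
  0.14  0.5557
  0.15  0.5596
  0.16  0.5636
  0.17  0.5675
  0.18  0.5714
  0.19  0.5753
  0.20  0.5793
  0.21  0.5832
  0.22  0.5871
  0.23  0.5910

T = 1;  σ√T = 0.3400
d₁ = [ln(218/214) + (0.021 − 0.033 + ½·0.34²)·1] / (σ√T) = (0.0185 + 0.0458) / 0.3400 = 0.1892 ⇒ 0.19
d₂ = 0.1892 − 0.3400 = -0.1508 ⇒ -0.15
e^(−qT) = e^(−0.033·1) = 0.9675;  e^(−rT) = e^(−0.021·1) = 0.9792
C = 218·0.9675·N(0.19) − 214·0.9792·N(-0.15) = 218·0.9675·0.5753 − 214·0.9792·0.4404 = 121.3394 − 92.2853 = 29.0541

$29.05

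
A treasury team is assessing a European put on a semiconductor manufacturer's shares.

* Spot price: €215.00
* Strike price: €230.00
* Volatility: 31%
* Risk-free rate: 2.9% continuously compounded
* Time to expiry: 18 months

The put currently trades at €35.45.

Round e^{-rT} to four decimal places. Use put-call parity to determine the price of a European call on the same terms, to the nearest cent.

exp(−rT) = exp(−0.029·1.5) = 0.9574
Put-call parity: C − P = S − K·e^(−rT) = 215 − 230·0.9574 = 215 − 220.2020 = -5.2020
C = P + (C − P) = 35.45 + (-5.2020) = 30.2480

€30.25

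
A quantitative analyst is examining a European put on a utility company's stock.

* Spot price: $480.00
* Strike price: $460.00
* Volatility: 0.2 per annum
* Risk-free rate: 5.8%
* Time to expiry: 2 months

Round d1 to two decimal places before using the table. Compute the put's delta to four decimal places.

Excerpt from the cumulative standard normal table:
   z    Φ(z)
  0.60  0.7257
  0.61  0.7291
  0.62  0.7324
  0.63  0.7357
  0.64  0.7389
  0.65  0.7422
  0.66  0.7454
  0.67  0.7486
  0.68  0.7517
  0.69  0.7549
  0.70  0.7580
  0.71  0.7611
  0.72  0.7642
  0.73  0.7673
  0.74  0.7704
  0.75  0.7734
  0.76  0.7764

-0.2483

σ√T = 0.2 × 0.4082 = 0.0816
d₁ = [ln(480/460) + (0.058 + 0.2²/2)·0.1667] / 0.0816 = [0.0426 + 0.0130] / 0.0816 = 0.6805 → 0.68
N(d₁) = N(0.68) = 0.7517
Δ_put = N(d₁) − 1 = 0.7517 − 1 = -0.2483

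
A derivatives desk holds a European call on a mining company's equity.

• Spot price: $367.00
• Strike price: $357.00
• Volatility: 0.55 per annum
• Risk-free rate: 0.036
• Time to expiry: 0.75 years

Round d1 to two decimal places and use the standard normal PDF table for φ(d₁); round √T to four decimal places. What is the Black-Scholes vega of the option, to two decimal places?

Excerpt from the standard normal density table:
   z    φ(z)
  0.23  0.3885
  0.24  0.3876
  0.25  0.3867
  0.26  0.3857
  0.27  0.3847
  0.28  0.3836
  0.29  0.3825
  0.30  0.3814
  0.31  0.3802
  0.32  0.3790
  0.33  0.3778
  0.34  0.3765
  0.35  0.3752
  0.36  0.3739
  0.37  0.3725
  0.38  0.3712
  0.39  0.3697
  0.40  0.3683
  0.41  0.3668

119.25

σ√T = 0.55·√0.75 = 0.4763
d₁ = [ln(367/357) + (0.036 + ½·0.55²)·0.75] / (σ√T) = (0.0276 + 0.1404) / 0.4763 = 0.3528 ⇒ 0.35
√T = √0.75 = 0.8660
φ(d₁) = φ(0.35) = 0.3752
vega = S·φ(d₁)·√T = 367·0.3752·0.8660 = 119.2468
(The put has the same vega.)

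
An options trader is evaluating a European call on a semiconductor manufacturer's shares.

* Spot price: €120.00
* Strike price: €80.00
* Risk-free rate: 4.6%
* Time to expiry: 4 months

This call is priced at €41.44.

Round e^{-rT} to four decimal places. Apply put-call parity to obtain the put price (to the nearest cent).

€0.22

e^(−rT) = e^(−0.046·0.3333) = 0.9848
Put-call parity: C − P = S − K·e^(−rT) = 120 − 80·0.9848 = 120 − 78.7840 = 41.2160
P = C − (C − P) = 41.44 − (41.2160) = 0.2240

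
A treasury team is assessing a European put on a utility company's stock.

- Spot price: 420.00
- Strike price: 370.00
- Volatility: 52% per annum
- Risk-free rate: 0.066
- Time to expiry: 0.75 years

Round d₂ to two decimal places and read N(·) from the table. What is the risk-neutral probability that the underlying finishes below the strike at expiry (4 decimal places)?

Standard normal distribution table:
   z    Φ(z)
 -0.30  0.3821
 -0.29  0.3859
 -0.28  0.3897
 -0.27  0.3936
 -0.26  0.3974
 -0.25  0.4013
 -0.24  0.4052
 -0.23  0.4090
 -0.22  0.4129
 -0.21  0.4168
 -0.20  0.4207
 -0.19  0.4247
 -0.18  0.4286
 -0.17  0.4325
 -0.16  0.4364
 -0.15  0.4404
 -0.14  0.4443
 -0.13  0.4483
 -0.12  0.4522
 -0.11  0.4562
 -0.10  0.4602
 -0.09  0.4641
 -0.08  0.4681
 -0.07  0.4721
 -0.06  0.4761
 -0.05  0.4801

σ√T = 0.52 × 0.8660 = 0.4503
ln(S/K) + (r + σ²/2)T = ln(420/370) + (0.066 + 0.52²/2)·0.75 = 0.1268 + 0.1509 = 0.2777
d₁ = 0.2777 / 0.4503 = 0.6165 → 0.62
d₂ = d₁ − σ√T = 0.6165 − 0.4503 = 0.1662 → 0.17
Risk-neutral Pr[S_T < K] = N(−d₂) = N(-0.17) = 0.4325

0.4325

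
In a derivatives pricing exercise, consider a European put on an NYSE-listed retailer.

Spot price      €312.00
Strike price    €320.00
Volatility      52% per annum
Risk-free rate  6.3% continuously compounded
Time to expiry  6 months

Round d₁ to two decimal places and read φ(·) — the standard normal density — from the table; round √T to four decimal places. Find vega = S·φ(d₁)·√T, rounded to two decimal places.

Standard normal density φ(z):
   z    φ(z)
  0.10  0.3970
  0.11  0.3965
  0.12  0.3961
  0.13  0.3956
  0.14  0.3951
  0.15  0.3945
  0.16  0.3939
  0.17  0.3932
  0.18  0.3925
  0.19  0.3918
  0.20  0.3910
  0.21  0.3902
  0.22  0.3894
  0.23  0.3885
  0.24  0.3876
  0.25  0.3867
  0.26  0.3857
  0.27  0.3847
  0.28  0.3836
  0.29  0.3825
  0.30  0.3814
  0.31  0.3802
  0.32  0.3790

86.26

σ√T = 0.52 × 0.7071 = 0.3677
d₁ = [ln(312/320) + (0.063 + ½·0.52²)·0.5] / (σ√T) = (-0.0253 + 0.0991) / 0.3677 = 0.2007 ≈ 0.20
√T = √0.5 = 0.7071
φ(d₁) = φ(0.20) = 0.3910
vega = S·φ(d₁)·√T = 312·0.3910·0.7071 = 86.2605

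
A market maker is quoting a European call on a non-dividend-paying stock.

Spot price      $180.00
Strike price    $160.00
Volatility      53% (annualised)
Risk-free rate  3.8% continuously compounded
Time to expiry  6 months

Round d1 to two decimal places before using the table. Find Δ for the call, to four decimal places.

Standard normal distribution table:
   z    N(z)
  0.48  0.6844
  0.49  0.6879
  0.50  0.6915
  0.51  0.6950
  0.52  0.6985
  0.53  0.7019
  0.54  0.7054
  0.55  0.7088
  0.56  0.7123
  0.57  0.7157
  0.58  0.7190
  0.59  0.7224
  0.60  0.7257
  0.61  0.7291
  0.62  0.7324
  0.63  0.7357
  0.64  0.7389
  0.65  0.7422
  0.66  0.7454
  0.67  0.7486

0.7088

σ√T = 0.53 × 0.7071 = 0.3748
d₁ = [ln(180/160) + (0.038 + ½·0.53²)·0.5] / (σ√T) = (0.1178 + 0.0892) / 0.3748 = 0.5524 which rounds to 0.55
N(d₁) = N(0.55) = 0.7088
Δ_call = N(d₁) = 0.7088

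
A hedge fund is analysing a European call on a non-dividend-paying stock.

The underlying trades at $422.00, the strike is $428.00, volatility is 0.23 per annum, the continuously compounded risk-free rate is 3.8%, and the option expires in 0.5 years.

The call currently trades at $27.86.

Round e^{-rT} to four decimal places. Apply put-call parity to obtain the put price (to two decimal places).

e^(−rT) = e^(−0.038·0.5) = 0.9812
Put-call parity: C − P = S − K·e^(−rT) = 422 − 428·0.9812 = 422 − 419.9536 = 2.0464
P = C − (C − P) = 27.86 − (2.0464) = 25.8136

$25.81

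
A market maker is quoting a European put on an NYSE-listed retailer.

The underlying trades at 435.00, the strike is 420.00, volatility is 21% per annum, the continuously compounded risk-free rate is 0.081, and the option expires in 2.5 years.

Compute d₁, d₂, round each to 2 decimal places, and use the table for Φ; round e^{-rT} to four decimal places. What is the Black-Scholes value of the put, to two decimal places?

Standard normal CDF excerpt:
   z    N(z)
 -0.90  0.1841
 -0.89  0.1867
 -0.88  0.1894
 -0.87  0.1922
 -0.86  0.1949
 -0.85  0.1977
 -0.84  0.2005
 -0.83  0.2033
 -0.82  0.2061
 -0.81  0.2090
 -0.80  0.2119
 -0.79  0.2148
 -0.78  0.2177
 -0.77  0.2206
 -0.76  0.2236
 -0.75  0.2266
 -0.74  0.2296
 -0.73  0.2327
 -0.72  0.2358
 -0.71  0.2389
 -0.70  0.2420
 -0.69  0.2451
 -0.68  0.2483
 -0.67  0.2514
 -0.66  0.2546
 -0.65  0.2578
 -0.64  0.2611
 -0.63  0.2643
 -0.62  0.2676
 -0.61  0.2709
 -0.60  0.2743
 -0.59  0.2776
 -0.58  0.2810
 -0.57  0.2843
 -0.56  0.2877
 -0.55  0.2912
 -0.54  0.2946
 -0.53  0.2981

17.50

T = 2.5;  σ√T = 0.3320
ln(S/K) + (r + σ²/2)T = ln(435/420) + (0.081 + 0.21²/2)·2.5 = 0.0351 + 0.2576 = 0.2927
d₁ = 0.2927 / 0.3320 = 0.8816 ⇒ 0.88
d₂ = d₁ − σ√T = 0.8816 − 0.3320 = 0.5495 ⇒ 0.55
exp(−rT) = exp(−0.081·2.5) = 0.8167
P = 420·0.8167·N(-0.55) − 435·N(-0.88) = 420·0.8167·0.2912 − 435·0.1894 = 99.8857 − 82.3890 = 17.4967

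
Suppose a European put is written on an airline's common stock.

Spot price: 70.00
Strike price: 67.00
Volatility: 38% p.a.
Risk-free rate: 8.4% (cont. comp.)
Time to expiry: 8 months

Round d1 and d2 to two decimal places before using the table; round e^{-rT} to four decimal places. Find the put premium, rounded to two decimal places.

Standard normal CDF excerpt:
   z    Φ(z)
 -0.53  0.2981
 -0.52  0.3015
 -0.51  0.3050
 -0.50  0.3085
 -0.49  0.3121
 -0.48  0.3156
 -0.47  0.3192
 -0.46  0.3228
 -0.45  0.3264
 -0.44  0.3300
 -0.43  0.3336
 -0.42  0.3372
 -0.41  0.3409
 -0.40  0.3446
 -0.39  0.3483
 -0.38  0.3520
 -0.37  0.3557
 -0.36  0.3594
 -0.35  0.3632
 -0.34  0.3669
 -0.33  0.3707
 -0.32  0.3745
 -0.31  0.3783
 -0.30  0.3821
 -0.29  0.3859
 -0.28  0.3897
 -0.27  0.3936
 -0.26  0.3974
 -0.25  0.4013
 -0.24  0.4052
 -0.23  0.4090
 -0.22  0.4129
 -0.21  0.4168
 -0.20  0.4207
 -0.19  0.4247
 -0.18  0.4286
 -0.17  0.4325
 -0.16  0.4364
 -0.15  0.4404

σ√T = 0.38 × 0.8165 = 0.3103
ln(S/K) + (r + σ²/2)T = ln(70/67) + (0.084 + 0.38²/2)·0.6667 = 0.0438 + 0.1041 = 0.1479
d₁ = 0.1479 / 0.3103 = 0.4768 ⇒ 0.48
d₂ = d₁ − σ√T = 0.4768 − 0.3103 = 0.1665 ⇒ 0.17
e^(−rT) = e^(−0.084·0.6667) = 0.9455
N(−d₂) = N(-0.17) = 0.4325;  N(−d₁) = N(-0.48) = 0.3156
P = 67·0.9455·0.4325 − 70·0.3156 = 27.3982 − 22.0920 = 5.3062

5.31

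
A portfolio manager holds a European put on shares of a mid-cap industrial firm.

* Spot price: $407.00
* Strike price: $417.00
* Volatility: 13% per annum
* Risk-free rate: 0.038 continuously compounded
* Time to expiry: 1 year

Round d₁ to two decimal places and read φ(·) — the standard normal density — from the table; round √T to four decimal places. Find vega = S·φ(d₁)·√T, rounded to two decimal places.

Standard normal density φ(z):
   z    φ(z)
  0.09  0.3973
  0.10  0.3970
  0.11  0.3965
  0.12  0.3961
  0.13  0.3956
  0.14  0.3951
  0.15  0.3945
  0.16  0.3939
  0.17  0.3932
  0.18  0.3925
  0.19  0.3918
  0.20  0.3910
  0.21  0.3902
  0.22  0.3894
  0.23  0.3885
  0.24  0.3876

160.03

T = 1;  σ√T = 0.1300
d₁ = [ln(407/417) + (0.038 + ½·0.13²)·1] / (σ√T) = (-0.0243 + 0.0464) / 0.1300 = 0.1706 ≈ 0.17
√T = √1 = 1.0000
φ(d₁) = φ(0.17) = 0.3932
vega = S·φ(d₁)·√T = 407·0.3932·1.0000 = 160.0324
(Vega is the same for a European call and put with the same parameters.)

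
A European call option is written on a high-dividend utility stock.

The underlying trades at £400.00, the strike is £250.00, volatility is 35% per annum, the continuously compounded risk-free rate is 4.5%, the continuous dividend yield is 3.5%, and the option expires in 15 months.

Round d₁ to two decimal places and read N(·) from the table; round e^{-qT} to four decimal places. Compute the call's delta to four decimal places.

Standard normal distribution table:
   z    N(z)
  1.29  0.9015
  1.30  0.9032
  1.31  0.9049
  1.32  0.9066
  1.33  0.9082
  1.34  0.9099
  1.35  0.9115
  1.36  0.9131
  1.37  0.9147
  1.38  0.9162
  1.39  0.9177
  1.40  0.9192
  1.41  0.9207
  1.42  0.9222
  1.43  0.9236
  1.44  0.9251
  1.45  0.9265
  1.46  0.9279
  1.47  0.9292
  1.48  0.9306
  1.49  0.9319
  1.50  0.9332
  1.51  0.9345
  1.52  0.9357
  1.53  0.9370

0.8841

σ√T = 0.35·√1.25 = 0.3913
d₁ = [ln(400/250) + (0.045 − 0.035 + 0.35²/2)·1.25] / 0.3913 = [0.4700 + 0.0891] / 0.3913 = 1.4287 → 1.43
N(d₁) = N(1.43) = 0.9236
Δ_call = exp(−qT)·N(d₁) = 0.9572·0.9236 = 0.8841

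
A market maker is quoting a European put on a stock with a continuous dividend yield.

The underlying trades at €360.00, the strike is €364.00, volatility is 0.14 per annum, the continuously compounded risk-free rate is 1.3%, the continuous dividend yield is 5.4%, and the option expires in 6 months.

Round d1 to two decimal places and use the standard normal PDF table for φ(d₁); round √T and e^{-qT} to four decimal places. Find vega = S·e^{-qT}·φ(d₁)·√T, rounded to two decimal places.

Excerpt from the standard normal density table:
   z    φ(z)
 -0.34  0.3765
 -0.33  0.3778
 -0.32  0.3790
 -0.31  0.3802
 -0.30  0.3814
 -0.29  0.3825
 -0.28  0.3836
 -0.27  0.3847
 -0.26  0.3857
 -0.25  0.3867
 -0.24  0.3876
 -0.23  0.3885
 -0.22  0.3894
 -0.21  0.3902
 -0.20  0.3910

σ√T = 0.14·√0.5 = 0.0990
d₁ = [ln(360/364) + (0.013 − 0.054 + 0.14²/2)·0.5] / 0.0990 = [-0.0110 − 0.0156] / 0.0990 = -0.2692 ≈ -0.27
√T = √0.5 = 0.7071
φ(d₁) = φ(-0.27) = 0.3847
exp(−qT) = exp(−0.054·0.5) = 0.9734
vega = S·exp(−qT)·φ(d₁)·√T = 360·0.9734·0.3847·0.7071 = 95.3228
(Call and put vega coincide under Black-Scholes.)

95.32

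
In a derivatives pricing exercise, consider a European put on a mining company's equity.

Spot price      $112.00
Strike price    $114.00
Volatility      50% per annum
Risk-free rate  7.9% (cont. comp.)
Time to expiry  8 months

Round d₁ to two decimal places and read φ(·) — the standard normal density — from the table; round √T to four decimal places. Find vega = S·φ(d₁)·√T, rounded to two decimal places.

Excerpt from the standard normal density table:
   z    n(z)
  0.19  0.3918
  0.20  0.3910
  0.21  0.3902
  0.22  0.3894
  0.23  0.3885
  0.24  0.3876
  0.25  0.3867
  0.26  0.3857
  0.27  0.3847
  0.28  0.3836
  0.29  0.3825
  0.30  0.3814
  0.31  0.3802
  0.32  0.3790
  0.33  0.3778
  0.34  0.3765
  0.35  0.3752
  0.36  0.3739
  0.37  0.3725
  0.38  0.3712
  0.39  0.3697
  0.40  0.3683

34.98

σ√T = 0.5 × 0.8165 = 0.4082
d₁ = [ln(112/114) + (0.079 + 0.5²/2)·0.6667] / 0.4082 = [-0.0177 + 0.1360] / 0.4082 = 0.2898 → 0.29
√T = √0.6667 = 0.8165
φ(d₁) = φ(0.29) = 0.3825
vega = S·φ(d₁)·√T = 112·0.3825·0.8165 = 34.9789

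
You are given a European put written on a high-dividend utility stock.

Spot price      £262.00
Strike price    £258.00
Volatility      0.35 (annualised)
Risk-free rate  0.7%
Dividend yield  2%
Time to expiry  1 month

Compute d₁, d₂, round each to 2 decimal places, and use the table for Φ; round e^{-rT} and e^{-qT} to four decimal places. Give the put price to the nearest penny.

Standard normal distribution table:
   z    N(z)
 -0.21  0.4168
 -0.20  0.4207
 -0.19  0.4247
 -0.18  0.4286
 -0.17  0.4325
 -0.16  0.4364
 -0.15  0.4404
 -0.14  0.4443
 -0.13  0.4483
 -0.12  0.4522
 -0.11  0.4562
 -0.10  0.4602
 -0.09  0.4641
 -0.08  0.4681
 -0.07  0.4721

σ√T = 0.35·√0.08333 = 0.1010
d₁ = [ln(262/258) + (0.007 − 0.02 + 0.35²/2)·0.08333] / 0.1010 = [0.0154 + 0.0040] / 0.1010 = 0.1921 which rounds to 0.19
d₂ = d₁ − σ√T = 0.1921 − 0.1010 = 0.0910 which rounds to 0.09
exp(−qT) = exp(−0.02·0.08333) = 0.9983;  exp(−rT) = exp(−0.007·0.08333) = 0.9994
N(−d₂) = N(-0.09) = 0.4641;  N(−d₁) = N(-0.19) = 0.4247
P = 258·0.9994·0.4641 − 262·0.9983·0.4247 = 119.6660 − 111.0822 = 8.5837

£8.58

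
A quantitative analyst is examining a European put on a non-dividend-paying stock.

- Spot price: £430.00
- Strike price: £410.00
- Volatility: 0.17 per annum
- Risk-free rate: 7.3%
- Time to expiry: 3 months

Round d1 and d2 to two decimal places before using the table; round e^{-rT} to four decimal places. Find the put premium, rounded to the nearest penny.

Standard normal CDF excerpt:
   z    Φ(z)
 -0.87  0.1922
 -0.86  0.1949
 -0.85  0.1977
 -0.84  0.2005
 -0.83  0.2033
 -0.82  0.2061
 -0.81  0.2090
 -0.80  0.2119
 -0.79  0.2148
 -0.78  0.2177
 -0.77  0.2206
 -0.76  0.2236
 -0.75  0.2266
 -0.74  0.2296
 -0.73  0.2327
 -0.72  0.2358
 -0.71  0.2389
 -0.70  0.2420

σ√T = 0.17·√0.25 = 0.0850
d₁ = [ln(430/410) + (0.073 + 0.17²/2)·0.25] / 0.0850 = [0.0476 + 0.0219] / 0.0850 = 0.8175 → 0.82
d₂ = d₁ − σ√T = 0.8175 − 0.0850 = 0.7325 → 0.73
e^(−rT) = e^(−0.073·0.25) = 0.9819
N(−d₂) = N(-0.73) = 0.2327;  N(−d₁) = N(-0.82) = 0.2061
P = 410·0.9819·0.2327 − 430·0.2061 = 93.6801 − 88.6230 = 5.0571

£5.06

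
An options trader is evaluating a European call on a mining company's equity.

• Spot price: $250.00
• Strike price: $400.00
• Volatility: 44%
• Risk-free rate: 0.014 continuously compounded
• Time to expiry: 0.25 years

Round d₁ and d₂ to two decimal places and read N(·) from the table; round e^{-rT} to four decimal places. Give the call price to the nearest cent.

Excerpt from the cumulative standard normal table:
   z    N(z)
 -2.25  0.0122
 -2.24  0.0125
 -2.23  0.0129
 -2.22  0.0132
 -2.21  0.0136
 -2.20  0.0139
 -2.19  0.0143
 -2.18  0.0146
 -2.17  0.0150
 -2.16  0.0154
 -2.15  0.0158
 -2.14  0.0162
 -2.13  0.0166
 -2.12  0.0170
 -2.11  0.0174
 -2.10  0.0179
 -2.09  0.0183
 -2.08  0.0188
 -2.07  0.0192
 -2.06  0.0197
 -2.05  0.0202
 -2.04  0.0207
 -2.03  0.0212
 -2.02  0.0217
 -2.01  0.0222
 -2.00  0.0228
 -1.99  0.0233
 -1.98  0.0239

$0.41

σ√T = 0.44·√0.25 = 0.2200
d₁ = [ln(250/400) + (0.014 + 0.44²/2)·0.25] / 0.2200 = [-0.4700 + 0.0277] / 0.2200 = -2.0105 → -2.01
d₂ = d₁ − σ√T = -2.0105 − 0.2200 = -2.2305 → -2.23
exp(−rT) = exp(−0.014·0.25) = 0.9965
N(d₁) = N(-2.01) = 0.0222;  N(d₂) = N(-2.23) = 0.0129
C = 250·0.0222 − 400·0.9965·0.0129 = 5.5500 − 5.1419 = 0.4081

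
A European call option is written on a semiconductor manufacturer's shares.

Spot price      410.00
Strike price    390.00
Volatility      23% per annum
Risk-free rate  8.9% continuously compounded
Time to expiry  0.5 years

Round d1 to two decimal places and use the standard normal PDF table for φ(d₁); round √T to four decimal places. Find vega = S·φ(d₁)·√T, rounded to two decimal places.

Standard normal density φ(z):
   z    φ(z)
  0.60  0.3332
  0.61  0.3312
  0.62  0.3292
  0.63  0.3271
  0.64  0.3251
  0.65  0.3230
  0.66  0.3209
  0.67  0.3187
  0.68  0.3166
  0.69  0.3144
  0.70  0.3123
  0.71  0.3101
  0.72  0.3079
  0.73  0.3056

σ√T = 0.23 × 0.7071 = 0.1626
d₁ = [ln(410/390) + (0.089 + 0.23²/2)·0.5] / 0.1626 = [0.0500 + 0.0577] / 0.1626 = 0.6624 ⇒ 0.66
√T = √0.5 = 0.7071
φ(d₁) = φ(0.66) = 0.3209
vega = S·φ(d₁)·√T = 410·0.3209·0.7071 = 93.0324

93.03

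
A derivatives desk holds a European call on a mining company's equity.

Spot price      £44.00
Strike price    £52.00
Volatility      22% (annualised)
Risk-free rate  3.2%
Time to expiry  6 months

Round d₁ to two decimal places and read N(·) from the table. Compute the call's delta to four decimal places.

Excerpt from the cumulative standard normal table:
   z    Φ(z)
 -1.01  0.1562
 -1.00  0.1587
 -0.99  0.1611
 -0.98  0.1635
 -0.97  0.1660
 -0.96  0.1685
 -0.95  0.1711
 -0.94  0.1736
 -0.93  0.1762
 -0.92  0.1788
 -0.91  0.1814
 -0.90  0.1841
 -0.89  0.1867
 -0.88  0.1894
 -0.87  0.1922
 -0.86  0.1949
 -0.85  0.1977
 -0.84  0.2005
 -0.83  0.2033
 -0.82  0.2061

σ√T = 0.22·√0.5 = 0.1556
d₁ = [ln(44/52) + (0.032 + ½·0.22²)·0.5] / (σ√T) = (-0.1671 + 0.0281) / 0.1556 = -0.8932 → -0.89
N(d₁) = N(-0.89) = 0.1867
Δ_call = N(d₁) = 0.1867

0.1867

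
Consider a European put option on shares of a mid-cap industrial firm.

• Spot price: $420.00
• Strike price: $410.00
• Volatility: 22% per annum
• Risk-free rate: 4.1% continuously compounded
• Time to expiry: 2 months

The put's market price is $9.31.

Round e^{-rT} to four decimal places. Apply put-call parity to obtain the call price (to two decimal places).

$22.10

e^(−rT) = e^(−0.041·0.1667) = 0.9932
Put-call parity: C − P = S − K·e^(−rT) = 420 − 410·0.9932 = 420 − 407.2120 = 12.7880
C = P + (C − P) = 9.31 + (12.7880) = 22.0980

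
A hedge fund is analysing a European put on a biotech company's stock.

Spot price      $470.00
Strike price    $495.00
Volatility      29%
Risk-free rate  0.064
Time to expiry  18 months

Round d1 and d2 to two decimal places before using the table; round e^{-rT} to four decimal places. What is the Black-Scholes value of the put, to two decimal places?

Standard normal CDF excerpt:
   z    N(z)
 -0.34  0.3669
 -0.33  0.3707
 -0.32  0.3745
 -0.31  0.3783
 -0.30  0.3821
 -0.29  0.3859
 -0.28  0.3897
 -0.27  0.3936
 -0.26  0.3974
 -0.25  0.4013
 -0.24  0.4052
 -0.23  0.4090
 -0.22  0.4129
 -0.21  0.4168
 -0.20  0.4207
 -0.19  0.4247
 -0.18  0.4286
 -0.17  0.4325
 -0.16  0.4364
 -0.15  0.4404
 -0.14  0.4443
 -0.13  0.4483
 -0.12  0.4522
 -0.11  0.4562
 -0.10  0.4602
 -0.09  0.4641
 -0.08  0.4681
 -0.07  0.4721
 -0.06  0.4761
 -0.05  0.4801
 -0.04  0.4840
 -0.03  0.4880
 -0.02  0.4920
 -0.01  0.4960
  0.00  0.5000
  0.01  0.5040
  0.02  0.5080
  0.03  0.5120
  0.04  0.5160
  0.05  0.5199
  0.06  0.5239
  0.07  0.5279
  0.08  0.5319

$54.22

σ√T = 0.29 × 1.2247 = 0.3552
d₁ = [ln(470/495) + (0.064 + 0.29²/2)·1.5] / 0.3552 = [-0.0518 + 0.1591] / 0.3552 = 0.3020 ⇒ 0.30
d₂ = d₁ − σ√T = 0.3020 − 0.3552 = -0.0532 ⇒ -0.05
e^(−rT) = e^(−0.064·1.5) = 0.9085
N(−d₂) = N(0.05) = 0.5199;  N(−d₁) = N(-0.30) = 0.3821
P = 495·0.9085·0.5199 − 470·0.3821 = 233.8029 − 179.5870 = 54.2159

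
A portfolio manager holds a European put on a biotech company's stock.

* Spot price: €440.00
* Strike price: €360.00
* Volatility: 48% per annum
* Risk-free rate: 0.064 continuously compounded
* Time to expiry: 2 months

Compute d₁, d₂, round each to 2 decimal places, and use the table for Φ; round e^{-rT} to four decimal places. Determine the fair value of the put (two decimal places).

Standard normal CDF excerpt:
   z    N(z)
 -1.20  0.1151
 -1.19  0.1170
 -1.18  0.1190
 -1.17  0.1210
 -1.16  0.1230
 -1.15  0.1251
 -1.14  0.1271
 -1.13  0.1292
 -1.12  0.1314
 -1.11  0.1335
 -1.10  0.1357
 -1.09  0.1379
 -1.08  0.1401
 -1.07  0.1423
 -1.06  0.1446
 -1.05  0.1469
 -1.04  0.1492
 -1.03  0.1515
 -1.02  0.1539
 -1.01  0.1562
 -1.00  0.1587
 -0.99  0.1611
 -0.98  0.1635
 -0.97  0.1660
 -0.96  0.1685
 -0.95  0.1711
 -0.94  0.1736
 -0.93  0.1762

€5.88

σ√T = 0.48 × 0.4082 = 0.1960
d₁ = [ln(440/360) + (0.064 + ½·0.48²)·0.1667] / (σ√T) = (0.2007 + 0.0299) / 0.1960 = 1.1765 ⇒ 1.18
d₂ = 1.1765 − 0.1960 = 0.9805 ⇒ 0.98
e^(−rT) = e^(−0.064·0.1667) = 0.9894
N(−d₂) = N(-0.98) = 0.1635;  N(−d₁) = N(-1.18) = 0.1190
P = 360·0.9894·0.1635 − 440·0.1190 = 58.2361 − 52.3600 = 5.8761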